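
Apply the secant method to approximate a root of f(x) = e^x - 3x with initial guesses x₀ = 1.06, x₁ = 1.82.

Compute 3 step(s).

f(x) = e^x - 3x
x₀ = 1.06, x₁ = 1.82

Secant formula: x_{n+1} = x_n - f(x_n)(x_n - x_{n-1})/(f(x_n) - f(x_{n-1}))

Iteration 1:
  f(1.060000) = -0.293629
  f(1.820000) = 0.711858
  x_2 = 1.820000 - 0.711858×(1.820000 - 1.060000)/(0.711858 - (-0.293629))
       = 1.281940
Iteration 2:
  f(1.820000) = 0.711858
  f(1.281940) = -0.242196
  x_3 = 1.281940 - (-0.242196)×(1.281940 - 1.820000)/(-0.242196 - 0.711858)
       = 1.418532
Iteration 3:
  f(1.281940) = -0.242196
  f(1.418532) = -0.124545
  x_4 = 1.418532 - (-0.124545)×(1.418532 - 1.281940)/(-0.124545 - (-0.242196))
       = 1.563126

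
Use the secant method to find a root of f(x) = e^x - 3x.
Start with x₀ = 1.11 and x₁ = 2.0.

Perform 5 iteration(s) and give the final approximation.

f(x) = e^x - 3x
x₀ = 1.11, x₁ = 2.0

Secant formula: x_{n+1} = x_n - f(x_n)(x_n - x_{n-1})/(f(x_n) - f(x_{n-1}))

Iteration 1:
  f(1.110000) = -0.295642
  f(2.000000) = 1.389056
  x_2 = 2.000000 - 1.389056×(2.000000 - 1.110000)/(1.389056 - (-0.295642))
       = 1.266183
Iteration 2:
  f(2.000000) = 1.389056
  f(1.266183) = -0.251262
  x_3 = 1.266183 - (-0.251262)×(1.266183 - 2.000000)/(-0.251262 - 1.389056)
       = 1.378588
Iteration 3:
  f(1.266183) = -0.251262
  f(1.378588) = -0.166471
  x_4 = 1.378588 - (-0.166471)×(1.378588 - 1.266183)/(-0.166471 - (-0.251262))
       = 1.599273
Iteration 4:
  f(1.378588) = -0.166471
  f(1.599273) = 0.151613
  x_5 = 1.599273 - 0.151613×(1.599273 - 1.378588)/(0.151613 - (-0.166471))
       = 1.494084
Iteration 5:
  f(1.599273) = 0.151613
  f(1.494084) = -0.026998
  x_6 = 1.494084 - (-0.026998)×(1.494084 - 1.599273)/(-0.026998 - 0.151613)
       = 1.509984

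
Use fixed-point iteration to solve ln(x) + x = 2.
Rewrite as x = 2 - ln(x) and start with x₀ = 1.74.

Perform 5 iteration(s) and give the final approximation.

Equation: ln(x) + x = 2
Fixed-point form: x = 2 - ln(x)
x₀ = 1.74

x_1 = g(1.740000) = 1.446115
x_2 = g(1.446115) = 1.631119
x_3 = g(1.631119) = 1.510733
x_4 = g(1.510733) = 1.587405
x_5 = g(1.587405) = 1.537900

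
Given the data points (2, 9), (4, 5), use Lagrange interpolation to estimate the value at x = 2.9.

Lagrange interpolation formula:
P(x) = Σ yᵢ × Lᵢ(x)
where Lᵢ(x) = Π_{j≠i} (x - xⱼ)/(xᵢ - xⱼ)

L_0(2.9) = (2.9 - 4)/(2 - 4) = 0.550000
L_1(2.9) = (2.9 - 2)/(4 - 2) = 0.450000

P(2.9) = 9×L_0(2.9) + 5×L_1(2.9)
P(2.9) = 7.200000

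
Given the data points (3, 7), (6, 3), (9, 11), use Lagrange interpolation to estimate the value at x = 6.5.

Lagrange interpolation formula:
P(x) = Σ yᵢ × Lᵢ(x)
where Lᵢ(x) = Π_{j≠i} (x - xⱼ)/(xᵢ - xⱼ)

L_0(6.5) = (6.5 - 6)/(3 - 6) × (6.5 - 9)/(3 - 9) = -0.069444
L_1(6.5) = (6.5 - 3)/(6 - 3) × (6.5 - 9)/(6 - 9) = 0.972222
L_2(6.5) = (6.5 - 3)/(9 - 3) × (6.5 - 6)/(9 - 6) = 0.097222

P(6.5) = 7×L_0(6.5) + 3×L_1(6.5) + 11×L_2(6.5)
P(6.5) = 3.500000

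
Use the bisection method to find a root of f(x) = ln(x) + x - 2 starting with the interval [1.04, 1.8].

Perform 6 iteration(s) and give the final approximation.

f(x) = ln(x) + x - 2
Initial interval: [1.04, 1.8]

Iteration 1:
  c_1 = (1.040000 + 1.800000)/2 = 1.420000
  f(c_1) = f(1.420000) = -0.229343
  f(a) × f(c) ≥ 0, new interval: [1.420000, 1.800000]
Iteration 2:
  c_2 = (1.420000 + 1.800000)/2 = 1.610000
  f(c_2) = f(1.610000) = 0.086234
  f(a) × f(c) < 0, new interval: [1.420000, 1.610000]
Iteration 3:
  c_3 = (1.420000 + 1.610000)/2 = 1.515000
  f(c_3) = f(1.515000) = -0.069585
  f(a) × f(c) ≥ 0, new interval: [1.515000, 1.610000]
Iteration 4:
  c_4 = (1.515000 + 1.610000)/2 = 1.562500
  f(c_4) = f(1.562500) = 0.008787
  f(a) × f(c) < 0, new interval: [1.515000, 1.562500]
Iteration 5:
  c_5 = (1.515000 + 1.562500)/2 = 1.538750
  f(c_5) = f(1.538750) = -0.030280
  f(a) × f(c) ≥ 0, new interval: [1.538750, 1.562500]
Iteration 6:
  c_6 = (1.538750 + 1.562500)/2 = 1.550625
  f(c_6) = f(1.550625) = -0.010717
  f(a) × f(c) ≥ 0, new interval: [1.550625, 1.562500]

After 6 iteration(s), the approximation is c_6 = 1.550625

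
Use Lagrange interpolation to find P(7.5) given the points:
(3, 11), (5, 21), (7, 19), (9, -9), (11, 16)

Lagrange interpolation formula:
P(x) = Σ yᵢ × Lᵢ(x)
where Lᵢ(x) = Π_{j≠i} (x - xⱼ)/(xᵢ - xⱼ)

L_0(7.5) = (7.5 - 5)/(3 - 5) × (7.5 - 7)/(3 - 7) × (7.5 - 9)/(3 - 9) × (7.5 - 11)/(3 - 11) = 0.017090
L_1(7.5) = (7.5 - 3)/(5 - 3) × (7.5 - 7)/(5 - 7) × (7.5 - 9)/(5 - 9) × (7.5 - 11)/(5 - 11) = -0.123047
L_2(7.5) = (7.5 - 3)/(7 - 3) × (7.5 - 5)/(7 - 5) × (7.5 - 9)/(7 - 9) × (7.5 - 11)/(7 - 11) = 0.922852
L_3(7.5) = (7.5 - 3)/(9 - 3) × (7.5 - 5)/(9 - 5) × (7.5 - 7)/(9 - 7) × (7.5 - 11)/(9 - 11) = 0.205078
L_4(7.5) = (7.5 - 3)/(11 - 3) × (7.5 - 5)/(11 - 5) × (7.5 - 7)/(11 - 7) × (7.5 - 9)/(11 - 9) = -0.021973

P(7.5) = 11×L_0(7.5) + 21×L_1(7.5) + 19×L_2(7.5) + (-9)×L_3(7.5) + 16×L_4(7.5)
P(7.5) = 12.940918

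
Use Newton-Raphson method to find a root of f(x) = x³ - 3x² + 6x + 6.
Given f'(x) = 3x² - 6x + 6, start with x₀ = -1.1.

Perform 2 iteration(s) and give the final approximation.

f(x) = x³ - 3x² + 6x + 6
f'(x) = 3x² - 6x + 6
x₀ = -1.1

Newton-Raphson formula: x_{n+1} = x_n - f(x_n)/f'(x_n)

Iteration 1:
  f(-1.100000) = -5.561000
  f'(-1.100000) = 16.230000
  x_1 = -1.100000 - (-5.561000)/16.230000 = -0.757363
Iteration 2:
  f(-0.757363) = -0.699395
  f'(-0.757363) = 12.264973
  x_2 = -0.757363 - (-0.699395)/12.264973 = -0.700339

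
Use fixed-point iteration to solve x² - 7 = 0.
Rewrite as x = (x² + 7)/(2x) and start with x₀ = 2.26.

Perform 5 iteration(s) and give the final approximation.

Equation: x² - 7 = 0
Fixed-point form: x = (x² + 7)/(2x)
x₀ = 2.26

x_1 = g(2.260000) = 2.678673
x_2 = g(2.678673) = 2.645954
x_3 = g(2.645954) = 2.645751
x_4 = g(2.645751) = 2.645751
x_5 = g(2.645751) = 2.645751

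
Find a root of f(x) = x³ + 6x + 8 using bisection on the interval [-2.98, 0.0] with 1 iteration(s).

f(x) = x³ + 6x + 8
Initial interval: [-2.98, 0.0]

Iteration 1:
  c_1 = (-2.980000 + 0.000000)/2 = -1.490000
  f(c_1) = f(-1.490000) = -4.247949
  f(a) × f(c) ≥ 0, new interval: [-1.490000, 0.000000]

After 1 iteration(s), the approximation is c_1 = -1.490000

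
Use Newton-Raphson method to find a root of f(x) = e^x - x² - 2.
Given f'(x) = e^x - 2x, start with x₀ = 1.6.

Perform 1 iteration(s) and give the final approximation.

f(x) = e^x - x² - 2
f'(x) = e^x - 2x
x₀ = 1.6

Newton-Raphson formula: x_{n+1} = x_n - f(x_n)/f'(x_n)

Iteration 1:
  f(1.600000) = 0.393032
  f'(1.600000) = 1.753032
  x_1 = 1.600000 - 0.393032/1.753032 = 1.375799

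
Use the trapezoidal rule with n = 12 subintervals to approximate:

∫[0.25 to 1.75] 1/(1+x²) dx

f(x) = 1/(1+x²)
a = 0.25, b = 1.75, n = 12
h = (b - a)/n = 0.125000

Trapezoidal rule: (h/2)[f(x₀) + 2f(x₁) + 2f(x₂) + ... + f(xₙ)]

x_0 = 0.2500, f(x_0) = 0.941176, coefficient = 1
x_1 = 0.3750, f(x_1) = 0.876712, coefficient = 2
x_2 = 0.5000, f(x_2) = 0.800000, coefficient = 2
x_3 = 0.6250, f(x_3) = 0.719101, coefficient = 2
x_4 = 0.7500, f(x_4) = 0.640000, coefficient = 2
x_5 = 0.8750, f(x_5) = 0.566372, coefficient = 2
x_6 = 1.0000, f(x_6) = 0.500000, coefficient = 2
x_7 = 1.1250, f(x_7) = 0.441379, coefficient = 2
x_8 = 1.2500, f(x_8) = 0.390244, coefficient = 2
x_9 = 1.3750, f(x_9) = 0.345946, coefficient = 2
x_10 = 1.5000, f(x_10) = 0.307692, coefficient = 2
x_11 = 1.6250, f(x_11) = 0.274678, coefficient = 2
x_12 = 1.7500, f(x_12) = 0.246154, coefficient = 1

I ≈ (0.125000/2) × 12.911580 = 0.806974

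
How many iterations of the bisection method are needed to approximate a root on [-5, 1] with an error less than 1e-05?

We need (b-a)/2^n ≤ 1e-05
(1 - (-5))/2^n ≤ 1e-05
6/2^n ≤ 1e-05
2^n ≥ 600000
n ≥ log₂(600000) = 19.19
n ≥ 20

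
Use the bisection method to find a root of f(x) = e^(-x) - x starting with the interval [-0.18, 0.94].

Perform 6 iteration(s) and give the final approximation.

f(x) = e^(-x) - x
Initial interval: [-0.18, 0.94]

Iteration 1:
  c_1 = (-0.180000 + 0.940000)/2 = 0.380000
  f(c_1) = f(0.380000) = 0.303861
  f(a) × f(c) ≥ 0, new interval: [0.380000, 0.940000]
Iteration 2:
  c_2 = (0.380000 + 0.940000)/2 = 0.660000
  f(c_2) = f(0.660000) = -0.143149
  f(a) × f(c) < 0, new interval: [0.380000, 0.660000]
Iteration 3:
  c_3 = (0.380000 + 0.660000)/2 = 0.520000
  f(c_3) = f(0.520000) = 0.074521
  f(a) × f(c) ≥ 0, new interval: [0.520000, 0.660000]
Iteration 4:
  c_4 = (0.520000 + 0.660000)/2 = 0.590000
  f(c_4) = f(0.590000) = -0.035673
  f(a) × f(c) < 0, new interval: [0.520000, 0.590000]
Iteration 5:
  c_5 = (0.520000 + 0.590000)/2 = 0.555000
  f(c_5) = f(0.555000) = 0.019072
  f(a) × f(c) ≥ 0, new interval: [0.555000, 0.590000]
Iteration 6:
  c_6 = (0.555000 + 0.590000)/2 = 0.572500
  f(c_6) = f(0.572500) = -0.008387
  f(a) × f(c) < 0, new interval: [0.555000, 0.572500]

After 6 iteration(s), the approximation is c_6 = 0.572500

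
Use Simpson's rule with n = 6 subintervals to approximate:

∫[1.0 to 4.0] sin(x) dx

f(x) = sin(x)
a = 1.0, b = 4.0, n = 6
h = (b - a)/n = 0.500000

Simpson's rule: (h/3)[f(x₀) + 4f(x₁) + 2f(x₂) + ... + f(xₙ)]

x_0 = 1.0000, f(x_0) = 0.841471, coefficient = 1
x_1 = 1.5000, f(x_1) = 0.997495, coefficient = 4
x_2 = 2.0000, f(x_2) = 0.909297, coefficient = 2
x_3 = 2.5000, f(x_3) = 0.598472, coefficient = 4
x_4 = 3.0000, f(x_4) = 0.141120, coefficient = 2
x_5 = 3.5000, f(x_5) = -0.350783, coefficient = 4
x_6 = 4.0000, f(x_6) = -0.756802, coefficient = 1

I ≈ (0.500000/3) × 7.166239 = 1.194373
Exact value: 1.193946
Error: 0.000427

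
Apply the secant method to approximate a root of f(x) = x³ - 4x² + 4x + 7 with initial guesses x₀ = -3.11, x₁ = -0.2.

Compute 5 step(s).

f(x) = x³ - 4x² + 4x + 7
x₀ = -3.11, x₁ = -0.2

Secant formula: x_{n+1} = x_n - f(x_n)(x_n - x_{n-1})/(f(x_n) - f(x_{n-1}))

Iteration 1:
  f(-3.110000) = -74.208631
  f(-0.200000) = 6.032000
  x_2 = -0.200000 - 6.032000×(-0.200000 - (-3.110000))/(6.032000 - (-74.208631))
       = -0.418756
Iteration 2:
  f(-0.200000) = 6.032000
  f(-0.418756) = 4.550118
  x_3 = -0.418756 - 4.550118×(-0.418756 - (-0.200000))/(4.550118 - 6.032000)
       = -1.090446
Iteration 3:
  f(-0.418756) = 4.550118
  f(-1.090446) = -3.414697
  x_4 = -1.090446 - (-3.414697)×(-1.090446 - (-0.418756))/(-3.414697 - 4.550118)
       = -0.802477
Iteration 4:
  f(-1.090446) = -3.414697
  f(-0.802477) = 0.697439
  x_5 = -0.802477 - 0.697439×(-0.802477 - (-1.090446))/(0.697439 - (-3.414697))
       = -0.851318
Iteration 5:
  f(-0.802477) = 0.697439
  f(-0.851318) = 0.078768
  x_6 = -0.851318 - 0.078768×(-0.851318 - (-0.802477))/(0.078768 - 0.697439)
       = -0.857537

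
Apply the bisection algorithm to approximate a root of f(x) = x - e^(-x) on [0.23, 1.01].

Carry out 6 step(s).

f(x) = x - e^(-x)
Initial interval: [0.23, 1.01]

Iteration 1:
  c_1 = (0.230000 + 1.010000)/2 = 0.620000
  f(c_1) = f(0.620000) = 0.082056
  f(a) × f(c) < 0, new interval: [0.230000, 0.620000]
Iteration 2:
  c_2 = (0.230000 + 0.620000)/2 = 0.425000
  f(c_2) = f(0.425000) = -0.228770
  f(a) × f(c) ≥ 0, new interval: [0.425000, 0.620000]
Iteration 3:
  c_3 = (0.425000 + 0.620000)/2 = 0.522500
  f(c_3) = f(0.522500) = -0.070536
  f(a) × f(c) ≥ 0, new interval: [0.522500, 0.620000]
Iteration 4:
  c_4 = (0.522500 + 0.620000)/2 = 0.571250
  f(c_4) = f(0.571250) = 0.006431
  f(a) × f(c) < 0, new interval: [0.522500, 0.571250]
Iteration 5:
  c_5 = (0.522500 + 0.571250)/2 = 0.546875
  f(c_5) = f(0.546875) = -0.031881
  f(a) × f(c) ≥ 0, new interval: [0.546875, 0.571250]
Iteration 6:
  c_6 = (0.546875 + 0.571250)/2 = 0.559063
  f(c_6) = f(0.559063) = -0.012682
  f(a) × f(c) ≥ 0, new interval: [0.559063, 0.571250]

After 6 iteration(s), the approximation is c_6 = 0.559063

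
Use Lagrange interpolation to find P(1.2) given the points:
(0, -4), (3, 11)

Lagrange interpolation formula:
P(x) = Σ yᵢ × Lᵢ(x)
where Lᵢ(x) = Π_{j≠i} (x - xⱼ)/(xᵢ - xⱼ)

L_0(1.2) = (1.2 - 3)/(0 - 3) = 0.600000
L_1(1.2) = (1.2 - 0)/(3 - 0) = 0.400000

P(1.2) = (-4)×L_0(1.2) + 11×L_1(1.2)
P(1.2) = 2.000000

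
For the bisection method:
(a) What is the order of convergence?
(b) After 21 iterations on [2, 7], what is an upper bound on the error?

(a) Bisection has linear (order 1) convergence; the error is halved each step.

(b) Error bound = (b-a)/2^n = (7 - 2)/2^{21}
    = 5/2^{21}

(a) 1 (linear); (b) error ≤ 2.38e-06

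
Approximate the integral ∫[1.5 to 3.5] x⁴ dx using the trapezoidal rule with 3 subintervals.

f(x) = x⁴
a = 1.5, b = 3.5, n = 3
h = (b - a)/n = 0.666667

Trapezoidal rule: (h/2)[f(x₀) + 2f(x₁) + 2f(x₂) + ... + f(xₙ)]

x_0 = 1.5000, f(x_0) = 5.062500, coefficient = 1
x_1 = 2.1667, f(x_1) = 22.037809, coefficient = 2
x_2 = 2.8333, f(x_2) = 64.445216, coefficient = 2
x_3 = 3.5000, f(x_3) = 150.062500, coefficient = 1

I ≈ (0.666667/2) × 328.091049 = 109.363683
Exact value: 103.525000
Error: 5.838683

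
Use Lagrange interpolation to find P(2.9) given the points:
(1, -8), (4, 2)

Lagrange interpolation formula:
P(x) = Σ yᵢ × Lᵢ(x)
where Lᵢ(x) = Π_{j≠i} (x - xⱼ)/(xᵢ - xⱼ)

L_0(2.9) = (2.9 - 4)/(1 - 4) = 0.366667
L_1(2.9) = (2.9 - 1)/(4 - 1) = 0.633333

P(2.9) = (-8)×L_0(2.9) + 2×L_1(2.9)
P(2.9) = -1.666667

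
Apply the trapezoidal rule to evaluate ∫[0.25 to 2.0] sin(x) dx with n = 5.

f(x) = sin(x)
a = 0.25, b = 2.0, n = 5
h = (b - a)/n = 0.350000

Trapezoidal rule: (h/2)[f(x₀) + 2f(x₁) + 2f(x₂) + ... + f(xₙ)]

x_0 = 0.2500, f(x_0) = 0.247404, coefficient = 1
x_1 = 0.6000, f(x_1) = 0.564642, coefficient = 2
x_2 = 0.9500, f(x_2) = 0.813416, coefficient = 2
x_3 = 1.3000, f(x_3) = 0.963558, coefficient = 2
x_4 = 1.6500, f(x_4) = 0.996865, coefficient = 2
x_5 = 2.0000, f(x_5) = 0.909297, coefficient = 1

I ≈ (0.350000/2) × 7.833664 = 1.370891
Exact value: 1.385059
Error: 0.014168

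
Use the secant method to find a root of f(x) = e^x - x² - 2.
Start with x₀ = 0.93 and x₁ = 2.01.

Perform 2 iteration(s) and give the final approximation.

f(x) = e^x - x² - 2
x₀ = 0.93, x₁ = 2.01

Secant formula: x_{n+1} = x_n - f(x_n)(x_n - x_{n-1})/(f(x_n) - f(x_{n-1}))

Iteration 1:
  f(0.930000) = -0.330391
  f(2.010000) = 1.423217
  x_2 = 2.010000 - 1.423217×(2.010000 - 0.930000)/(1.423217 - (-0.330391))
       = 1.133479
Iteration 2:
  f(2.010000) = 1.423217
  f(1.133479) = -0.178330
  x_3 = 1.133479 - (-0.178330)×(1.133479 - 2.010000)/(-0.178330 - 1.423217)
       = 1.231078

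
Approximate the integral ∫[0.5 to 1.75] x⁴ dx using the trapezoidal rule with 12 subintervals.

f(x) = x⁴
a = 0.5, b = 1.75, n = 12
h = (b - a)/n = 0.104167

Trapezoidal rule: (h/2)[f(x₀) + 2f(x₁) + 2f(x₂) + ... + f(xₙ)]

x_0 = 0.5000, f(x_0) = 0.062500, coefficient = 1
x_1 = 0.6042, f(x_1) = 0.133238, coefficient = 2
x_2 = 0.7083, f(x_2) = 0.251739, coefficient = 2
x_3 = 0.8125, f(x_3) = 0.435806, coefficient = 2
x_4 = 0.9167, f(x_4) = 0.706067, coefficient = 2
x_5 = 1.0208, f(x_5) = 1.085974, coefficient = 2
x_6 = 1.1250, f(x_6) = 1.601807, coefficient = 2
x_7 = 1.2292, f(x_7) = 2.282670, coefficient = 2
x_8 = 1.3333, f(x_8) = 3.160494, coefficient = 2
x_9 = 1.4375, f(x_9) = 4.270035, coefficient = 2
x_10 = 1.5417, f(x_10) = 5.648875, coefficient = 2
x_11 = 1.6458, f(x_11) = 7.337421, coefficient = 2
x_12 = 1.7500, f(x_12) = 9.378906, coefficient = 1

I ≈ (0.104167/2) × 63.269654 = 3.295294
Exact value: 3.276367
Error: 0.018927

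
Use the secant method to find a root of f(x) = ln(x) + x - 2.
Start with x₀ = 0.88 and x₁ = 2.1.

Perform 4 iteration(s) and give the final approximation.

f(x) = ln(x) + x - 2
x₀ = 0.88, x₁ = 2.1

Secant formula: x_{n+1} = x_n - f(x_n)(x_n - x_{n-1})/(f(x_n) - f(x_{n-1}))

Iteration 1:
  f(0.880000) = -1.247833
  f(2.100000) = 0.841937
  x_2 = 2.100000 - 0.841937×(2.100000 - 0.880000)/(0.841937 - (-1.247833))
       = 1.608480
Iteration 2:
  f(2.100000) = 0.841937
  f(1.608480) = 0.083770
  x_3 = 1.608480 - 0.083770×(1.608480 - 2.100000)/(0.083770 - 0.841937)
       = 1.554172
Iteration 3:
  f(1.608480) = 0.083770
  f(1.554172) = -0.004885
  x_4 = 1.554172 - (-0.004885)×(1.554172 - 1.608480)/(-0.004885 - 0.083770)
       = 1.557164
Iteration 4:
  f(1.554172) = -0.004885
  f(1.557164) = 0.000031
  x_5 = 1.557164 - 0.000031×(1.557164 - 1.554172)/(0.000031 - (-0.004885))
       = 1.557146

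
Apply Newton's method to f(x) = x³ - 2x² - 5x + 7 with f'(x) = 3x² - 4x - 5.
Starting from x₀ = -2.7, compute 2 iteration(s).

f(x) = x³ - 2x² - 5x + 7
f'(x) = 3x² - 4x - 5
x₀ = -2.7

Newton-Raphson formula: x_{n+1} = x_n - f(x_n)/f'(x_n)

Iteration 1:
  f(-2.700000) = -13.763000
  f'(-2.700000) = 27.670000
  x_1 = -2.700000 - (-13.763000)/27.670000 = -2.202602
Iteration 2:
  f(-2.202602) = -2.375729
  f'(-2.202602) = 18.364776
  x_2 = -2.202602 - (-2.375729)/18.364776 = -2.073239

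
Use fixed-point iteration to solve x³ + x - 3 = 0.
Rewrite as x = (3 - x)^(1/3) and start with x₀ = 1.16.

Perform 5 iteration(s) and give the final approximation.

Equation: x³ + x - 3 = 0
Fixed-point form: x = (3 - x)^(1/3)
x₀ = 1.16

x_1 = g(1.160000) = 1.225385
x_2 = g(1.225385) = 1.210695
x_3 = g(1.210695) = 1.214026
x_4 = g(1.214026) = 1.213272
x_5 = g(1.213272) = 1.213443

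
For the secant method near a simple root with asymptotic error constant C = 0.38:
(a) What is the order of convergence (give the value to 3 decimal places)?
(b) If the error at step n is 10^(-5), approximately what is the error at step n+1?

(a) Secant method has superlinear convergence with order φ = (1+√5)/2 ≈ 1.618.
    This means |e_{n+1}| ≈ C|e_n|^1.618.

(b) With |e_n| = 10^(-5) and C = 0.38:
    |e_{n+1}| ≈ 0.38 × (10^(-5))^1.618 = 0.38 × 10^(-8.09)

(a) ≈ 1.618 (golden ratio); (b) |e_{n+1}| ≈ 3.088e-09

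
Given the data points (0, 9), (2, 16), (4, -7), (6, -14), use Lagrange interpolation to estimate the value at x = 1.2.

Lagrange interpolation formula:
P(x) = Σ yᵢ × Lᵢ(x)
where Lᵢ(x) = Π_{j≠i} (x - xⱼ)/(xᵢ - xⱼ)

L_0(1.2) = (1.2 - 2)/(0 - 2) × (1.2 - 4)/(0 - 4) × (1.2 - 6)/(0 - 6) = 0.224000
L_1(1.2) = (1.2 - 0)/(2 - 0) × (1.2 - 4)/(2 - 4) × (1.2 - 6)/(2 - 6) = 1.008000
L_2(1.2) = (1.2 - 0)/(4 - 0) × (1.2 - 2)/(4 - 2) × (1.2 - 6)/(4 - 6) = -0.288000
L_3(1.2) = (1.2 - 0)/(6 - 0) × (1.2 - 2)/(6 - 2) × (1.2 - 4)/(6 - 4) = 0.056000

P(1.2) = 9×L_0(1.2) + 16×L_1(1.2) + (-7)×L_2(1.2) + (-14)×L_3(1.2)
P(1.2) = 19.376000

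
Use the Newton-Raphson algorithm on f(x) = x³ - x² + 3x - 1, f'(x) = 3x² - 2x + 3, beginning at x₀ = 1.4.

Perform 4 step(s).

f(x) = x³ - x² + 3x - 1
f'(x) = 3x² - 2x + 3
x₀ = 1.4

Newton-Raphson formula: x_{n+1} = x_n - f(x_n)/f'(x_n)

Iteration 1:
  f(1.400000) = 3.984000
  f'(1.400000) = 6.080000
  x_1 = 1.400000 - 3.984000/6.080000 = 0.744737
Iteration 2:
  f(0.744737) = 1.092633
  f'(0.744737) = 3.174425
  x_2 = 0.744737 - 1.092633/3.174425 = 0.400538
Iteration 3:
  f(0.400538) = 0.105442
  f'(0.400538) = 2.680216
  x_3 = 0.400538 - 0.105442/2.680216 = 0.361197
Iteration 4:
  f(0.361197) = 0.000251
  f'(0.361197) = 2.668996
  x_4 = 0.361197 - 0.000251/2.668996 = 0.361103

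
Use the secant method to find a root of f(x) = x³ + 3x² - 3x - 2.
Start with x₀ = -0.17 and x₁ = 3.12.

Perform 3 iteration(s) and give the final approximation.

f(x) = x³ + 3x² - 3x - 2
x₀ = -0.17, x₁ = 3.12

Secant formula: x_{n+1} = x_n - f(x_n)(x_n - x_{n-1})/(f(x_n) - f(x_{n-1}))

Iteration 1:
  f(-0.170000) = -1.408213
  f(3.120000) = 48.214528
  x_2 = 3.120000 - 48.214528×(3.120000 - (-0.170000))/(48.214528 - (-1.408213))
       = -0.076635
Iteration 2:
  f(3.120000) = 48.214528
  f(-0.076635) = -1.752926
  x_3 = -0.076635 - (-1.752926)×(-0.076635 - 3.120000)/(-1.752926 - 48.214528)
       = 0.035507
Iteration 3:
  f(-0.076635) = -1.752926
  f(0.035507) = -2.102694
  x_4 = 0.035507 - (-2.102694)×(0.035507 - (-0.076635))/(-2.102694 - (-1.752926))
       = -0.638656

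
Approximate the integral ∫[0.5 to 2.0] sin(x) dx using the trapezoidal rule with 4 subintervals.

f(x) = sin(x)
a = 0.5, b = 2.0, n = 4
h = (b - a)/n = 0.375000

Trapezoidal rule: (h/2)[f(x₀) + 2f(x₁) + 2f(x₂) + ... + f(xₙ)]

x_0 = 0.5000, f(x_0) = 0.479426, coefficient = 1
x_1 = 0.8750, f(x_1) = 0.767544, coefficient = 2
x_2 = 1.2500, f(x_2) = 0.948985, coefficient = 2
x_3 = 1.6250, f(x_3) = 0.998531, coefficient = 2
x_4 = 2.0000, f(x_4) = 0.909297, coefficient = 1

I ≈ (0.375000/2) × 6.818842 = 1.278533
Exact value: 1.293729
Error: 0.015197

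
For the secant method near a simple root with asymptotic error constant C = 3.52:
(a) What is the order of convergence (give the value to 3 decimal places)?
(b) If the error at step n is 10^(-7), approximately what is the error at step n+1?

(a) Secant method has superlinear convergence with order φ = (1+√5)/2 ≈ 1.618.
    This means |e_{n+1}| ≈ C|e_n|^1.618.

(b) With |e_n| = 10^(-7) and C = 3.52:
    |e_{n+1}| ≈ 3.52 × (10^(-7))^1.618 = 3.52 × 10^(-11.33)

(a) ≈ 1.618 (golden ratio); (b) |e_{n+1}| ≈ 1.661e-11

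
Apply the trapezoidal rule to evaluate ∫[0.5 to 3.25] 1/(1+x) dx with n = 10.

f(x) = 1/(1+x)
a = 0.5, b = 3.25, n = 10
h = (b - a)/n = 0.275000

Trapezoidal rule: (h/2)[f(x₀) + 2f(x₁) + 2f(x₂) + ... + f(xₙ)]

x_0 = 0.5000, f(x_0) = 0.666667, coefficient = 1
x_1 = 0.7750, f(x_1) = 0.563380, coefficient = 2
x_2 = 1.0500, f(x_2) = 0.487805, coefficient = 2
x_3 = 1.3250, f(x_3) = 0.430108, coefficient = 2
x_4 = 1.6000, f(x_4) = 0.384615, coefficient = 2
x_5 = 1.8750, f(x_5) = 0.347826, coefficient = 2
x_6 = 2.1500, f(x_6) = 0.317460, coefficient = 2
x_7 = 2.4250, f(x_7) = 0.291971, coefficient = 2
x_8 = 2.7000, f(x_8) = 0.270270, coefficient = 2
x_9 = 2.9750, f(x_9) = 0.251572, coefficient = 2
x_10 = 3.2500, f(x_10) = 0.235294, coefficient = 1

I ≈ (0.275000/2) × 7.591977 = 1.043897
Exact value: 1.041454
Error: 0.002443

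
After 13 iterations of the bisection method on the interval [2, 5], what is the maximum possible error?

Bisection error bound: |error| ≤ (b-a)/2^n
|error| ≤ (5 - 2)/2^13 = 3/2^13
|error| ≤ 0.0003662109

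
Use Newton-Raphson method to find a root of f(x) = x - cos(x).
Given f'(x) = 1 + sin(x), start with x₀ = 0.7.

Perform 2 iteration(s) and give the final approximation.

f(x) = x - cos(x)
f'(x) = 1 + sin(x)
x₀ = 0.7

Newton-Raphson formula: x_{n+1} = x_n - f(x_n)/f'(x_n)

Iteration 1:
  f(0.700000) = -0.064842
  f'(0.700000) = 1.644218
  x_1 = 0.700000 - (-0.064842)/1.644218 = 0.739436
Iteration 2:
  f(0.739436) = 0.000588
  f'(0.739436) = 1.673872
  x_2 = 0.739436 - 0.000588/1.673872 = 0.739085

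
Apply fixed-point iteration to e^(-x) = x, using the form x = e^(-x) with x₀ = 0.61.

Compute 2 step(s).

Equation: e^(-x) = x
Fixed-point form: x = e^(-x)
x₀ = 0.61

x_1 = g(0.610000) = 0.543351
x_2 = g(0.543351) = 0.580799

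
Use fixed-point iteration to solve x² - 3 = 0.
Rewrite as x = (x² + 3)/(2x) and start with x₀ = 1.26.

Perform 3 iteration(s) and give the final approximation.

Equation: x² - 3 = 0
Fixed-point form: x = (x² + 3)/(2x)
x₀ = 1.26

x_1 = g(1.260000) = 1.820476
x_2 = g(1.820476) = 1.734198
x_3 = g(1.734198) = 1.732052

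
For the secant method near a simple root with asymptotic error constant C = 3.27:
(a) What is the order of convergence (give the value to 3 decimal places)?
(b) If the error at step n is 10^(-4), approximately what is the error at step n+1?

(a) Secant method has superlinear convergence with order φ = (1+√5)/2 ≈ 1.618.
    This means |e_{n+1}| ≈ C|e_n|^1.618.

(b) With |e_n| = 10^(-4) and C = 3.27:
    |e_{n+1}| ≈ 3.27 × (10^(-4))^1.618 = 3.27 × 10^(-6.47)

(a) ≈ 1.618 (golden ratio); (b) |e_{n+1}| ≈ 1.103e-06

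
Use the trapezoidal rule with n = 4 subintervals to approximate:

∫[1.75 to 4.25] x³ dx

f(x) = x³
a = 1.75, b = 4.25, n = 4
h = (b - a)/n = 0.625000

Trapezoidal rule: (h/2)[f(x₀) + 2f(x₁) + 2f(x₂) + ... + f(xₙ)]

x_0 = 1.7500, f(x_0) = 5.359375, coefficient = 1
x_1 = 2.3750, f(x_1) = 13.396484, coefficient = 2
x_2 = 3.0000, f(x_2) = 27.000000, coefficient = 2
x_3 = 3.6250, f(x_3) = 47.634766, coefficient = 2
x_4 = 4.2500, f(x_4) = 76.765625, coefficient = 1

I ≈ (0.625000/2) × 258.187500 = 80.683594
Exact value: 79.218750
Error: 1.464844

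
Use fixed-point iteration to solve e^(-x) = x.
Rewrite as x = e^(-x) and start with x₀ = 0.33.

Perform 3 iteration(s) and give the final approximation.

Equation: e^(-x) = x
Fixed-point form: x = e^(-x)
x₀ = 0.33

x_1 = g(0.330000) = 0.718924
x_2 = g(0.718924) = 0.487276
x_3 = g(0.487276) = 0.614297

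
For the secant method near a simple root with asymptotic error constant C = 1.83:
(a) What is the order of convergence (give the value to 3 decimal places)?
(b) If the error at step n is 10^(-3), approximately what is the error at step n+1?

(a) Secant method has superlinear convergence with order φ = (1+√5)/2 ≈ 1.618.
    This means |e_{n+1}| ≈ C|e_n|^1.618.

(b) With |e_n| = 10^(-3) and C = 1.83:
    |e_{n+1}| ≈ 1.83 × (10^(-3))^1.618 = 1.83 × 10^(-4.85)

(a) ≈ 1.618 (golden ratio); (b) |e_{n+1}| ≈ 2.561e-05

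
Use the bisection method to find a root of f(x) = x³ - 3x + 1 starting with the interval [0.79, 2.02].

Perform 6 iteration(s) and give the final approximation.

f(x) = x³ - 3x + 1
Initial interval: [0.79, 2.02]

Iteration 1:
  c_1 = (0.790000 + 2.020000)/2 = 1.405000
  f(c_1) = f(1.405000) = -0.441495
  f(a) × f(c) ≥ 0, new interval: [1.405000, 2.020000]
Iteration 2:
  c_2 = (1.405000 + 2.020000)/2 = 1.712500
  f(c_2) = f(1.712500) = 0.884674
  f(a) × f(c) < 0, new interval: [1.405000, 1.712500]
Iteration 3:
  c_3 = (1.405000 + 1.712500)/2 = 1.558750
  f(c_3) = f(1.558750) = 0.111047
  f(a) × f(c) < 0, new interval: [1.405000, 1.558750]
Iteration 4:
  c_4 = (1.405000 + 1.558750)/2 = 1.481875
  f(c_4) = f(1.481875) = -0.191496
  f(a) × f(c) ≥ 0, new interval: [1.481875, 1.558750]
Iteration 5:
  c_5 = (1.481875 + 1.558750)/2 = 1.520312
  f(c_5) = f(1.520312) = -0.046963
  f(a) × f(c) ≥ 0, new interval: [1.520312, 1.558750]
Iteration 6:
  c_6 = (1.520312 + 1.558750)/2 = 1.539531
  f(c_6) = f(1.539531) = 0.030336
  f(a) × f(c) < 0, new interval: [1.520312, 1.539531]

After 6 iteration(s), the approximation is c_6 = 1.539531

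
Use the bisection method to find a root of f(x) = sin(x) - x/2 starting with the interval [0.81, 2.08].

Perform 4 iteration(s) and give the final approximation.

f(x) = sin(x) - x/2
Initial interval: [0.81, 2.08]

Iteration 1:
  c_1 = (0.810000 + 2.080000)/2 = 1.445000
  f(c_1) = f(1.445000) = 0.269598
  f(a) × f(c) ≥ 0, new interval: [1.445000, 2.080000]
Iteration 2:
  c_2 = (1.445000 + 2.080000)/2 = 1.762500
  f(c_2) = f(1.762500) = 0.100431
  f(a) × f(c) ≥ 0, new interval: [1.762500, 2.080000]
Iteration 3:
  c_3 = (1.762500 + 2.080000)/2 = 1.921250
  f(c_3) = f(1.921250) = -0.021408
  f(a) × f(c) < 0, new interval: [1.762500, 1.921250]
Iteration 4:
  c_4 = (1.762500 + 1.921250)/2 = 1.841875
  f(c_4) = f(1.841875) = 0.042545
  f(a) × f(c) ≥ 0, new interval: [1.841875, 1.921250]

After 4 iteration(s), the approximation is c_4 = 1.841875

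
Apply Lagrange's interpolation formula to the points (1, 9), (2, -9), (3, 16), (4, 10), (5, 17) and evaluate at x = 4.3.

Lagrange interpolation formula:
P(x) = Σ yᵢ × Lᵢ(x)
where Lᵢ(x) = Π_{j≠i} (x - xⱼ)/(xᵢ - xⱼ)

L_0(4.3) = (4.3 - 2)/(1 - 2) × (4.3 - 3)/(1 - 3) × (4.3 - 4)/(1 - 4) × (4.3 - 5)/(1 - 5) = -0.026162
L_1(4.3) = (4.3 - 1)/(2 - 1) × (4.3 - 3)/(2 - 3) × (4.3 - 4)/(2 - 4) × (4.3 - 5)/(2 - 5) = 0.150150
L_2(4.3) = (4.3 - 1)/(3 - 1) × (4.3 - 2)/(3 - 2) × (4.3 - 4)/(3 - 4) × (4.3 - 5)/(3 - 5) = -0.398475
L_3(4.3) = (4.3 - 1)/(4 - 1) × (4.3 - 2)/(4 - 2) × (4.3 - 3)/(4 - 3) × (4.3 - 5)/(4 - 5) = 1.151150
L_4(4.3) = (4.3 - 1)/(5 - 1) × (4.3 - 2)/(5 - 2) × (4.3 - 3)/(5 - 3) × (4.3 - 4)/(5 - 4) = 0.123337

P(4.3) = 9×L_0(4.3) + (-9)×L_1(4.3) + 16×L_2(4.3) + 10×L_3(4.3) + 17×L_4(4.3)
P(4.3) = 5.645825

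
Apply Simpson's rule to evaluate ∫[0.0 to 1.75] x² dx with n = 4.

f(x) = x²
a = 0.0, b = 1.75, n = 4
h = (b - a)/n = 0.437500

Simpson's rule: (h/3)[f(x₀) + 4f(x₁) + 2f(x₂) + ... + f(xₙ)]

x_0 = 0.0000, f(x_0) = 0.000000, coefficient = 1
x_1 = 0.4375, f(x_1) = 0.191406, coefficient = 4
x_2 = 0.8750, f(x_2) = 0.765625, coefficient = 2
x_3 = 1.3125, f(x_3) = 1.722656, coefficient = 4
x_4 = 1.7500, f(x_4) = 3.062500, coefficient = 1

I ≈ (0.437500/3) × 12.250000 = 1.786458
Exact value: 1.786458
Error: 0.000000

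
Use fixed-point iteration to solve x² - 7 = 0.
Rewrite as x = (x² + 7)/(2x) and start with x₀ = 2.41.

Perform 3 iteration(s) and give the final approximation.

Equation: x² - 7 = 0
Fixed-point form: x = (x² + 7)/(2x)
x₀ = 2.41

x_1 = g(2.410000) = 2.657282
x_2 = g(2.657282) = 2.645776
x_3 = g(2.645776) = 2.645751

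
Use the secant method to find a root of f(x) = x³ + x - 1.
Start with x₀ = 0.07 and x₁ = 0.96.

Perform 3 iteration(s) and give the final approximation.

f(x) = x³ + x - 1
x₀ = 0.07, x₁ = 0.96

Secant formula: x_{n+1} = x_n - f(x_n)(x_n - x_{n-1})/(f(x_n) - f(x_{n-1}))

Iteration 1:
  f(0.070000) = -0.929657
  f(0.960000) = 0.844736
  x_2 = 0.960000 - 0.844736×(0.960000 - 0.070000)/(0.844736 - (-0.929657))
       = 0.536297
Iteration 2:
  f(0.960000) = 0.844736
  f(0.536297) = -0.309456
  x_3 = 0.536297 - (-0.309456)×(0.536297 - 0.960000)/(-0.309456 - 0.844736)
       = 0.649898
Iteration 3:
  f(0.536297) = -0.309456
  f(0.649898) = -0.075606
  x_4 = 0.649898 - (-0.075606)×(0.649898 - 0.536297)/(-0.075606 - (-0.309456))
       = 0.686626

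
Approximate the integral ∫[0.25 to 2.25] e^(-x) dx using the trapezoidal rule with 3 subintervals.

f(x) = e^(-x)
a = 0.25, b = 2.25, n = 3
h = (b - a)/n = 0.666667

Trapezoidal rule: (h/2)[f(x₀) + 2f(x₁) + 2f(x₂) + ... + f(xₙ)]

x_0 = 0.2500, f(x_0) = 0.778801, coefficient = 1
x_1 = 0.9167, f(x_1) = 0.399850, coefficient = 2
x_2 = 1.5833, f(x_2) = 0.205290, coefficient = 2
x_3 = 2.2500, f(x_3) = 0.105399, coefficient = 1

I ≈ (0.666667/2) × 2.094479 = 0.698160
Exact value: 0.673402
Error: 0.024758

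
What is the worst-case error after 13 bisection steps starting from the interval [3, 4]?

Bisection error bound: |error| ≤ (b-a)/2^n
|error| ≤ (4 - 3)/2^13 = 1/2^13
|error| ≤ 0.0001220703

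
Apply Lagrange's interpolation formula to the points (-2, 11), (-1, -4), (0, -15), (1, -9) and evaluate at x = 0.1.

Lagrange interpolation formula:
P(x) = Σ yᵢ × Lᵢ(x)
where Lᵢ(x) = Π_{j≠i} (x - xⱼ)/(xᵢ - xⱼ)

L_0(0.1) = (0.1 - (-1))/(-2 - (-1)) × (0.1 - 0)/(-2 - 0) × (0.1 - 1)/(-2 - 1) = 0.016500
L_1(0.1) = (0.1 - (-2))/(-1 - (-2)) × (0.1 - 0)/(-1 - 0) × (0.1 - 1)/(-1 - 1) = -0.094500
L_2(0.1) = (0.1 - (-2))/(0 - (-2)) × (0.1 - (-1))/(0 - (-1)) × (0.1 - 1)/(0 - 1) = 1.039500
L_3(0.1) = (0.1 - (-2))/(1 - (-2)) × (0.1 - (-1))/(1 - (-1)) × (0.1 - 0)/(1 - 0) = 0.038500

P(0.1) = 11×L_0(0.1) + (-4)×L_1(0.1) + (-15)×L_2(0.1) + (-9)×L_3(0.1)
P(0.1) = -15.379500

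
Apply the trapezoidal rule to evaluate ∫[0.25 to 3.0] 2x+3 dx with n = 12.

f(x) = 2x+3
a = 0.25, b = 3.0, n = 12
h = (b - a)/n = 0.229167

Trapezoidal rule: (h/2)[f(x₀) + 2f(x₁) + 2f(x₂) + ... + f(xₙ)]

x_0 = 0.2500, f(x_0) = 3.500000, coefficient = 1
x_1 = 0.4792, f(x_1) = 3.958333, coefficient = 2
x_2 = 0.7083, f(x_2) = 4.416667, coefficient = 2
x_3 = 0.9375, f(x_3) = 4.875000, coefficient = 2
x_4 = 1.1667, f(x_4) = 5.333333, coefficient = 2
x_5 = 1.3958, f(x_5) = 5.791667, coefficient = 2
x_6 = 1.6250, f(x_6) = 6.250000, coefficient = 2
x_7 = 1.8542, f(x_7) = 6.708333, coefficient = 2
x_8 = 2.0833, f(x_8) = 7.166667, coefficient = 2
x_9 = 2.3125, f(x_9) = 7.625000, coefficient = 2
x_10 = 2.5417, f(x_10) = 8.083333, coefficient = 2
x_11 = 2.7708, f(x_11) = 8.541667, coefficient = 2
x_12 = 3.0000, f(x_12) = 9.000000, coefficient = 1

I ≈ (0.229167/2) × 150.000000 = 17.187500
Exact value: 17.187500
Error: 0.000000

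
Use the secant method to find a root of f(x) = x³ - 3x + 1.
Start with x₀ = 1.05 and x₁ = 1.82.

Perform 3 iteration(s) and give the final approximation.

f(x) = x³ - 3x + 1
x₀ = 1.05, x₁ = 1.82

Secant formula: x_{n+1} = x_n - f(x_n)(x_n - x_{n-1})/(f(x_n) - f(x_{n-1}))

Iteration 1:
  f(1.050000) = -0.992375
  f(1.820000) = 1.568568
  x_2 = 1.820000 - 1.568568×(1.820000 - 1.050000)/(1.568568 - (-0.992375))
       = 1.348378
Iteration 2:
  f(1.820000) = 1.568568
  f(1.348378) = -0.593617
  x_3 = 1.348378 - (-0.593617)×(1.348378 - 1.820000)/(-0.593617 - 1.568568)
       = 1.477859
Iteration 3:
  f(1.348378) = -0.593617
  f(1.477859) = -0.205832
  x_4 = 1.477859 - (-0.205832)×(1.477859 - 1.348378)/(-0.205832 - (-0.593617))
       = 1.546587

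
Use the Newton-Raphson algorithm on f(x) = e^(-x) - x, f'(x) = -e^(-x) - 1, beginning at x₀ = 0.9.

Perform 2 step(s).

f(x) = e^(-x) - x
f'(x) = -e^(-x) - 1
x₀ = 0.9

Newton-Raphson formula: x_{n+1} = x_n - f(x_n)/f'(x_n)

Iteration 1:
  f(0.900000) = -0.493430
  f'(0.900000) = -1.406570
  x_1 = 0.900000 - (-0.493430)/(-1.406570) = 0.549196
Iteration 2:
  f(0.549196) = 0.028218
  f'(0.549196) = -1.577414
  x_2 = 0.549196 - 0.028218/(-1.577414) = 0.567085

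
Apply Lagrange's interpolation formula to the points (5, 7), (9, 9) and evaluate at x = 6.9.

Lagrange interpolation formula:
P(x) = Σ yᵢ × Lᵢ(x)
where Lᵢ(x) = Π_{j≠i} (x - xⱼ)/(xᵢ - xⱼ)

L_0(6.9) = (6.9 - 9)/(5 - 9) = 0.525000
L_1(6.9) = (6.9 - 5)/(9 - 5) = 0.475000

P(6.9) = 7×L_0(6.9) + 9×L_1(6.9)
P(6.9) = 7.950000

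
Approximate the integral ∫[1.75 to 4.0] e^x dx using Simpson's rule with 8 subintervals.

f(x) = e^x
a = 1.75, b = 4.0, n = 8
h = (b - a)/n = 0.281250

Simpson's rule: (h/3)[f(x₀) + 4f(x₁) + 2f(x₂) + ... + f(xₙ)]

x_0 = 1.7500, f(x_0) = 5.754603, coefficient = 1
x_1 = 2.0312, f(x_1) = 7.623610, coefficient = 4
x_2 = 2.3125, f(x_2) = 10.099642, coefficient = 2
x_3 = 2.5938, f(x_3) = 13.379852, coefficient = 4
x_4 = 2.8750, f(x_4) = 17.725424, coefficient = 2
x_5 = 3.1562, f(x_5) = 23.482372, coefficient = 4
x_6 = 3.4375, f(x_6) = 31.109088, coefficient = 2
x_7 = 3.7188, f(x_7) = 41.212846, coefficient = 4
x_8 = 4.0000, f(x_8) = 54.598150, coefficient = 1

I ≈ (0.281250/3) × 521.015780 = 48.845229
Exact value: 48.843547
Error: 0.001682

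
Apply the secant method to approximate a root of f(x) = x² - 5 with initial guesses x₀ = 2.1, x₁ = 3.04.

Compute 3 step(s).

f(x) = x² - 5
x₀ = 2.1, x₁ = 3.04

Secant formula: x_{n+1} = x_n - f(x_n)(x_n - x_{n-1})/(f(x_n) - f(x_{n-1}))

Iteration 1:
  f(2.100000) = -0.590000
  f(3.040000) = 4.241600
  x_2 = 3.040000 - 4.241600×(3.040000 - 2.100000)/(4.241600 - (-0.590000))
       = 2.214786
Iteration 2:
  f(3.040000) = 4.241600
  f(2.214786) = -0.094723
  x_3 = 2.214786 - (-0.094723)×(2.214786 - 3.040000)/(-0.094723 - 4.241600)
       = 2.232812
Iteration 3:
  f(2.214786) = -0.094723
  f(2.232812) = -0.014550
  x_4 = 2.232812 - (-0.014550)×(2.232812 - 2.214786)/(-0.014550 - (-0.094723))
       = 2.236084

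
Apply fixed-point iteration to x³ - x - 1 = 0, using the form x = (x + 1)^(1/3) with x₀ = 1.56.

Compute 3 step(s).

Equation: x³ - x - 1 = 0
Fixed-point form: x = (x + 1)^(1/3)
x₀ = 1.56

x_1 = g(1.560000) = 1.367981
x_2 = g(1.367981) = 1.332885
x_3 = g(1.332885) = 1.326267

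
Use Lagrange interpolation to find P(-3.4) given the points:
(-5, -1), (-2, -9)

Lagrange interpolation formula:
P(x) = Σ yᵢ × Lᵢ(x)
where Lᵢ(x) = Π_{j≠i} (x - xⱼ)/(xᵢ - xⱼ)

L_0(-3.4) = (-3.4 - (-2))/(-5 - (-2)) = 0.466667
L_1(-3.4) = (-3.4 - (-5))/(-2 - (-5)) = 0.533333

P(-3.4) = (-1)×L_0(-3.4) + (-9)×L_1(-3.4)
P(-3.4) = -5.266667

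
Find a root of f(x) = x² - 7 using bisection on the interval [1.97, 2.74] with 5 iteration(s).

f(x) = x² - 7
Initial interval: [1.97, 2.74]

Iteration 1:
  c_1 = (1.970000 + 2.740000)/2 = 2.355000
  f(c_1) = f(2.355000) = -1.453975
  f(a) × f(c) ≥ 0, new interval: [2.355000, 2.740000]
Iteration 2:
  c_2 = (2.355000 + 2.740000)/2 = 2.547500
  f(c_2) = f(2.547500) = -0.510244
  f(a) × f(c) ≥ 0, new interval: [2.547500, 2.740000]
Iteration 3:
  c_3 = (2.547500 + 2.740000)/2 = 2.643750
  f(c_3) = f(2.643750) = -0.010586
  f(a) × f(c) ≥ 0, new interval: [2.643750, 2.740000]
Iteration 4:
  c_4 = (2.643750 + 2.740000)/2 = 2.691875
  f(c_4) = f(2.691875) = 0.246191
  f(a) × f(c) < 0, new interval: [2.643750, 2.691875]
Iteration 5:
  c_5 = (2.643750 + 2.691875)/2 = 2.667813
  f(c_5) = f(2.667813) = 0.117224
  f(a) × f(c) < 0, new interval: [2.643750, 2.667813]

After 5 iteration(s), the approximation is c_5 = 2.667813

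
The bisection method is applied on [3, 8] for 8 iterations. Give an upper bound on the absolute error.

Bisection error bound: |error| ≤ (b-a)/2^n
|error| ≤ (8 - 3)/2^8 = 5/2^8
|error| ≤ 0.0195312500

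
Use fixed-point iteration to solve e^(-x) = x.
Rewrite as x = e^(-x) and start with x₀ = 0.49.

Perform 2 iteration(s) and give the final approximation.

Equation: e^(-x) = x
Fixed-point form: x = e^(-x)
x₀ = 0.49

x_1 = g(0.490000) = 0.612626
x_2 = g(0.612626) = 0.541926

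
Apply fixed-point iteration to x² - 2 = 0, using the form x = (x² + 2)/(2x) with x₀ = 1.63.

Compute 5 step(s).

Equation: x² - 2 = 0
Fixed-point form: x = (x² + 2)/(2x)
x₀ = 1.63

x_1 = g(1.630000) = 1.428497
x_2 = g(1.428497) = 1.414285
x_3 = g(1.414285) = 1.414214
x_4 = g(1.414214) = 1.414214
x_5 = g(1.414214) = 1.414214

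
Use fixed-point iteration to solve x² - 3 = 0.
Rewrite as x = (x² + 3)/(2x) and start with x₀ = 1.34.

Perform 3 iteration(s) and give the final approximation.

Equation: x² - 3 = 0
Fixed-point form: x = (x² + 3)/(2x)
x₀ = 1.34

x_1 = g(1.340000) = 1.789403
x_2 = g(1.789403) = 1.732970
x_3 = g(1.732970) = 1.732051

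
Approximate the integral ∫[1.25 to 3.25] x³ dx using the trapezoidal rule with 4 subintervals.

f(x) = x³
a = 1.25, b = 3.25, n = 4
h = (b - a)/n = 0.500000

Trapezoidal rule: (h/2)[f(x₀) + 2f(x₁) + 2f(x₂) + ... + f(xₙ)]

x_0 = 1.2500, f(x_0) = 1.953125, coefficient = 1
x_1 = 1.7500, f(x_1) = 5.359375, coefficient = 2
x_2 = 2.2500, f(x_2) = 11.390625, coefficient = 2
x_3 = 2.7500, f(x_3) = 20.796875, coefficient = 2
x_4 = 3.2500, f(x_4) = 34.328125, coefficient = 1

I ≈ (0.500000/2) × 111.375000 = 27.843750
Exact value: 27.281250
Error: 0.562500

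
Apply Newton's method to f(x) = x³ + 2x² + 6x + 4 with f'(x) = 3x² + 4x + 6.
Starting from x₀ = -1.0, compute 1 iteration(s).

f(x) = x³ + 2x² + 6x + 4
f'(x) = 3x² + 4x + 6
x₀ = -1.0

Newton-Raphson formula: x_{n+1} = x_n - f(x_n)/f'(x_n)

Iteration 1:
  f(-1.000000) = -1.000000
  f'(-1.000000) = 5.000000
  x_1 = -1.000000 - (-1.000000)/5.000000 = -0.800000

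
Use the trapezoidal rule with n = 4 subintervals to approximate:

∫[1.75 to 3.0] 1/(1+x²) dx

f(x) = 1/(1+x²)
a = 1.75, b = 3.0, n = 4
h = (b - a)/n = 0.312500

Trapezoidal rule: (h/2)[f(x₀) + 2f(x₁) + 2f(x₂) + ... + f(xₙ)]

x_0 = 1.7500, f(x_0) = 0.246154, coefficient = 1
x_1 = 2.0625, f(x_1) = 0.190335, coefficient = 2
x_2 = 2.3750, f(x_2) = 0.150588, coefficient = 2
x_3 = 2.6875, f(x_3) = 0.121615, coefficient = 2
x_4 = 3.0000, f(x_4) = 0.100000, coefficient = 1

I ≈ (0.312500/2) × 1.271230 = 0.198630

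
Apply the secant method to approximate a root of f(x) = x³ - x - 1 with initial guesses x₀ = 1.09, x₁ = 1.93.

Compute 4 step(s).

f(x) = x³ - x - 1
x₀ = 1.09, x₁ = 1.93

Secant formula: x_{n+1} = x_n - f(x_n)(x_n - x_{n-1})/(f(x_n) - f(x_{n-1}))

Iteration 1:
  f(1.090000) = -0.794971
  f(1.930000) = 4.259057
  x_2 = 1.930000 - 4.259057×(1.930000 - 1.090000)/(4.259057 - (-0.794971))
       = 1.222127
Iteration 2:
  f(1.930000) = 4.259057
  f(1.222127) = -0.396764
  x_3 = 1.222127 - (-0.396764)×(1.222127 - 1.930000)/(-0.396764 - 4.259057)
       = 1.282451
Iteration 3:
  f(1.222127) = -0.396764
  f(1.282451) = -0.173227
  x_4 = 1.282451 - (-0.173227)×(1.282451 - 1.222127)/(-0.173227 - (-0.396764))
       = 1.329199
Iteration 4:
  f(1.282451) = -0.173227
  f(1.329199) = 0.019189
  x_5 = 1.329199 - 0.019189×(1.329199 - 1.282451)/(0.019189 - (-0.173227))
       = 1.324537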